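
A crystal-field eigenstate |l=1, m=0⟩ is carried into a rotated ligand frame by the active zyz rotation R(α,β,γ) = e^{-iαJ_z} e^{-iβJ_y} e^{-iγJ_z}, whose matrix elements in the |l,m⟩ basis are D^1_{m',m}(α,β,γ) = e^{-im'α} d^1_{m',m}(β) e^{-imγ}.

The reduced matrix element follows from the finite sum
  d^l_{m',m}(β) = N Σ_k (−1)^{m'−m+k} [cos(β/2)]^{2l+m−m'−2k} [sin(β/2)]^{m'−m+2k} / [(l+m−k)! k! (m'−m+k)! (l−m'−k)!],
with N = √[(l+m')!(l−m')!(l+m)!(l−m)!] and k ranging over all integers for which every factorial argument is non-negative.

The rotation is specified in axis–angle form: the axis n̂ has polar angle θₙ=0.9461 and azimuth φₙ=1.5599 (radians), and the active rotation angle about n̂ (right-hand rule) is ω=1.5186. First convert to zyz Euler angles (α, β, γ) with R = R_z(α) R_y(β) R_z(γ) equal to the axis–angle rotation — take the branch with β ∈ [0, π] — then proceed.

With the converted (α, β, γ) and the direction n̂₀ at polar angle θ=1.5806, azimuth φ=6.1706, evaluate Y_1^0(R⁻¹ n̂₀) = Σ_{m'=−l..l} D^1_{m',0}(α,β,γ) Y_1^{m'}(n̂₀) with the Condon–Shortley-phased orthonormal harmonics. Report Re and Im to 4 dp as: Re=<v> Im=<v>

Re=0.3696 Im=0.0000

Axis–angle → zyz. n̂ = (sinθₙcosφₙ, sinθₙsinφₙ, cosθₙ) = (+0.008838, +0.811093, +0.584851), ω = 1.5186.
R = I cosω + sinω [n̂]ₓ + (1−cosω) n̂n̂ᵀ gives
  R = [+0.052247, -0.577260, +0.814887; +0.590849, +0.675721, +0.440793; -0.805089, +0.458446, +0.376378]
β = atan2(√(R₁₃²+R₂₃²), R₃₃) = 1.184913; α = atan2(R₂₃, R₁₃) mod 2π = 0.495849; γ = atan2(R₃₂, −R₃₁) mod 2π = 0.517642
Need the full column D^1_{m',0} for m'=−1..1 at α=0.4958, β=1.1849, γ=0.5176.
cos(β/2)=0.829571, sin(β/2)=0.558401
d^1_{-1,0}: single k=1 term ⇒ +0.655111;  D = +0.576212+0.311688i
d^1_{0,0}: k∈[0..1] ⇒ +0.688189 -0.311811 = +0.376378;  D = +0.376378+0.000000i
d^1_{1,0}: single k=0 term ⇒ -0.655111;  D = -0.576212+0.311688i
Y_1^{m'}(θ=1.5806,φ=6.1706) and Σ D·Y over m':
  (+0.5762+0.3117i)·(+0.3433+0.0388i)  (+0.3764+0.0000i)·(-0.0048+0.0000i)  (-0.5762+0.3117i)·(-0.3433+0.0388i)
Y_1^0(R⁻¹ n̂) = +0.369618+0.000000i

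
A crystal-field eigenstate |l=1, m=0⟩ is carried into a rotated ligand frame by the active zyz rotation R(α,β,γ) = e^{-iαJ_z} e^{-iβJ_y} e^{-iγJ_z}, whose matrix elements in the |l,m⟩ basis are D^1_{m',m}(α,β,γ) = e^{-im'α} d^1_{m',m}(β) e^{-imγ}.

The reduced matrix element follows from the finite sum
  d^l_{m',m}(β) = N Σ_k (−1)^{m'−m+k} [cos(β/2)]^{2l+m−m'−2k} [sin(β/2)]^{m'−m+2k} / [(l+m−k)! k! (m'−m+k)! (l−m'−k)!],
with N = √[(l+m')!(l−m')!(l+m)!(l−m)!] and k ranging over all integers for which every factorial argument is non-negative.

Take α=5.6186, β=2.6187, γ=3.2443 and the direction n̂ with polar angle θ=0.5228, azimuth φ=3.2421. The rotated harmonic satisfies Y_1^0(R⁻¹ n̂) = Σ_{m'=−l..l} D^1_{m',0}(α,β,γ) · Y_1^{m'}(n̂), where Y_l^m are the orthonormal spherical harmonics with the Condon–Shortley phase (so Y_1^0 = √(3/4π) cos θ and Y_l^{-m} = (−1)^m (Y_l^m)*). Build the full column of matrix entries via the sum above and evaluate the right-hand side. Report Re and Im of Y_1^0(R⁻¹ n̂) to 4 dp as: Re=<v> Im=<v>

Re=-0.4547 Im=0.0000

Need the full column D^1_{m',0} for m'=−1..1 at α=5.6186, β=2.6187, γ=3.2443.
cos(β/2)=0.258478, sin(β/2)=0.966017
d^1_{-1,0}: single k=1 term ⇒ +0.353121;  D = +0.277967-0.217781i
d^1_{0,0}: k∈[0..1] ⇒ +0.066811 -0.933189 = -0.866378;  D = -0.866378+0.000000i
d^1_{1,0}: single k=0 term ⇒ -0.353121;  D = -0.277967-0.217781i
Y_1^{m'}(θ=0.5228,φ=3.2421) and Σ D·Y over m':
  (+0.2780-0.2178i)·(-0.1716+0.0173i)  (-0.8664+0.0000i)·(+0.4233+0.0000i)  (-0.2780-0.2178i)·(+0.1716+0.0173i)
Y_1^0(R⁻¹ n̂) = -0.454650+0.000000i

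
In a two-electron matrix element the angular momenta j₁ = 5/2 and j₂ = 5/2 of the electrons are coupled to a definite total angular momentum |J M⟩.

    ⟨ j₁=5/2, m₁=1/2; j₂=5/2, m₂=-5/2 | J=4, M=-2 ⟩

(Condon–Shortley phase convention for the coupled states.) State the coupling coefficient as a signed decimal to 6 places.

+√(9/28) = +0.566947

j₁+j₂−J=1  J+j₁−j₂=4  J−j₁+j₂=4  j₁+j₂+J+1=10
(j₁±m₁, j₂±m₂, J±M) = (3,2,0,5,2,6)
P² = 20736/7
sum k=0..0:
  [0] +1/96 = 1/96
S = 1/96
C² = P²·S² = 9/28 ; C = +0.566947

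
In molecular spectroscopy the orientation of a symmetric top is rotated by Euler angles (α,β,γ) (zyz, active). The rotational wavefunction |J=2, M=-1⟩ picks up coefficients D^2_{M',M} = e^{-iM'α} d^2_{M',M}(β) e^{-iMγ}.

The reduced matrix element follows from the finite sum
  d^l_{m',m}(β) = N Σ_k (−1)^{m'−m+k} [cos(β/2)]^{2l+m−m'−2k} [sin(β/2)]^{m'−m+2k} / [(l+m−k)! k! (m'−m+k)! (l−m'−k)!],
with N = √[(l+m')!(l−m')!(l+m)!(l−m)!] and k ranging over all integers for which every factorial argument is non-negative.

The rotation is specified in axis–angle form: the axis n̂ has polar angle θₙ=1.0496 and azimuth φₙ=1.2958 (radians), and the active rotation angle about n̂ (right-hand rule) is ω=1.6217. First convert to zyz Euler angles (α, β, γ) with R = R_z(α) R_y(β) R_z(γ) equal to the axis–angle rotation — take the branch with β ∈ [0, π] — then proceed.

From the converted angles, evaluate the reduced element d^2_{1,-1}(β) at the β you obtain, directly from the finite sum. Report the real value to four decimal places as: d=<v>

Axis–angle → zyz. n̂ = (sinθₙcosφₙ, sinθₙsinφₙ, cosθₙ) = (+0.235489, +0.834639, +0.497918), ω = 1.6217.
R = I cosω + sinω [n̂]ₓ + (1−cosω) n̂n̂ᵀ gives
  R = [+0.007395, -0.290724, +0.956778; +0.703822, +0.681186, +0.201543; -0.710338, +0.671911, +0.209655]
β = atan2(√(R₁₃²+R₂₃²), R₃₃) = 1.359574; α = atan2(R₂₃, R₁₃) mod 2π = 0.207613; γ = atan2(R₃₂, −R₃₁) mod 2π = 0.757605
d^2_{1,-1}(β=1.3596) via the finite sum:
c=cos(1.359574/2)=0.777707, s=sin(1.359574/2)=0.628627; N=√[6·1·1·6]=6.000000
k: max(0,(-1)−(1))=0 … min(2+(-1),2−(1))=1
  k=0: (−1)^2·6.0000/(2)·0.7777^2·0.6286^2 = +0.717033
  k=1: (−1)^3·6.0000/(6)·0.7777^0·0.6286^4 = -0.156161
d^2_{1,-1}(1.3596) = +0.717033 -0.156161 = +0.560872

d=0.5609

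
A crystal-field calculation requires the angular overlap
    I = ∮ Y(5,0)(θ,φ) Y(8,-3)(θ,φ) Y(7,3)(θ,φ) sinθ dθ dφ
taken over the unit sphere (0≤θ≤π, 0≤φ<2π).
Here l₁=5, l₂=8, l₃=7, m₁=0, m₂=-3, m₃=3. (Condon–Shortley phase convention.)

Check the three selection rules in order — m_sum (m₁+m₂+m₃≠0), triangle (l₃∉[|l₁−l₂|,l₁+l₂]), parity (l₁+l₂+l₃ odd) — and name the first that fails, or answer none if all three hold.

none

Σmᵢ = 0  ✓
l₃∈[|l₁−l₂|,l₁+l₂]=[3,13], have l₃=7  ✓
Σlᵢ = 20 ⇒ even  ✓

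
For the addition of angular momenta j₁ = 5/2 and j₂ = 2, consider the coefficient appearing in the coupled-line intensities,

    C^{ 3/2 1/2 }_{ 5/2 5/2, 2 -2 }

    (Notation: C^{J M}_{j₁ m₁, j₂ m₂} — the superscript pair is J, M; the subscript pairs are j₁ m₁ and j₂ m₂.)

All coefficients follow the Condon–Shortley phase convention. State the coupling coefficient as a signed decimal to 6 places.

j₁+j₂−J=3  J+j₁−j₂=2  J−j₁+j₂=1  j₁+j₂+J+1=7
(j₁±m₁, j₂±m₂, J±M) = (5,0,0,4,2,1)
P² = 384/7
sum k=0..0:
  [0] +1/12 = 1/12
S = 1/12
C² = P²·S² = 8/21 ; C = +0.617213

+0.617213  (= +√(8/21))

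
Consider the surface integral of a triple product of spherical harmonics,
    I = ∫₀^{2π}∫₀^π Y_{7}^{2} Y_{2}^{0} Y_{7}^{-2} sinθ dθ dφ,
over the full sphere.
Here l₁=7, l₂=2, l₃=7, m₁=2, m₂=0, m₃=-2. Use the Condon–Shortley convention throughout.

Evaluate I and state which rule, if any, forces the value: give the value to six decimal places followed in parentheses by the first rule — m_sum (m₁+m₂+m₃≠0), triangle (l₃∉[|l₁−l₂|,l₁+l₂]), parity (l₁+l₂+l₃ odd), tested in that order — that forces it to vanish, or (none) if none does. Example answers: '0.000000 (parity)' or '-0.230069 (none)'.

0.125586 (none)

Rules hold: Σm=0, L=16 even, 5≤7≤9.
N = 15·5·15 = 1125
Δ = 2!·12!·2!/17! = 1/185640
Racah Σ t=0..2: t=0:+1/2419200 t=1:−1/518400 t=2:+1/2419200 = -1/907200
⇒ 3j(7 2 7; 0 0 0)² = 56/3315, sgn +1
Racah Σ t=0..2: t=0:+1/2419200 t=1:−1/967680 t=2:+1/8709120 = -11/21772800
⇒ 3j(7 2 7; 2 0 -2)² = 242/23205, sgn +1
4πI² = N·(3j₀)²·(3jₘ)² = 9680/48841
I = +1·√(0.198194/4π) = 0.12558578
No selection rule forces the value: the integral is nonzero (none).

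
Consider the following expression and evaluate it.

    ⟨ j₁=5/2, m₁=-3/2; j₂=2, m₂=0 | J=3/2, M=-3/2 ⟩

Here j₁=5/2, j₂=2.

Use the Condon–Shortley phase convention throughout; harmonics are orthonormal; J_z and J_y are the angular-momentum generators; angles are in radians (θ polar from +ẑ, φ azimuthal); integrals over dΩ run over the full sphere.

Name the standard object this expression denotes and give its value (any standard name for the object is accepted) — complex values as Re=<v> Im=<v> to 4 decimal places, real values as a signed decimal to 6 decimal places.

This is a Clebsch–Gordan (vector-coupling) coefficient.
j₁+j₂−J=3  J+j₁−j₂=2  J−j₁+j₂=1  j₁+j₂+J+1=7
(j₁±m₁, j₂±m₂, J±M) = (1,4,2,2,0,3)
P² = 192/35
sum k=2..2:
  [2] +1/4 = 1/4
S = 1/4
C² = P²·S² = 12/35 ; C = +0.585540

Clebsch–Gordan coefficient, +√(12/35) ≈ +0.585540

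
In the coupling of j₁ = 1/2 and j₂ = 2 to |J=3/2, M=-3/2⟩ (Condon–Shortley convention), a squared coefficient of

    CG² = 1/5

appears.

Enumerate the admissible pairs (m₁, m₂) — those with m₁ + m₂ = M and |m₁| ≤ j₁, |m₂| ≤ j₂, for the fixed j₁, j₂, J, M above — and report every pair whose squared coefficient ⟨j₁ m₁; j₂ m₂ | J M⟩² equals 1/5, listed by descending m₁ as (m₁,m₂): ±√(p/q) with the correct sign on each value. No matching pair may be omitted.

(-1/2,-1): −√(1/5)

Admissible pairs with m₁+m₂ = M = -3/2: (-1/2,-1), (1/2,-2)
  (m₁,m₂)=(1/2,-2): CG² = 4/5, CG = +√(4/5)
  (m₁,m₂)=(-1/2,-1): CG² = 1/5, CG = −√(1/5)   ← matches the target
Pairs with CG² = 1/5: (-1/2,-1): −√(1/5)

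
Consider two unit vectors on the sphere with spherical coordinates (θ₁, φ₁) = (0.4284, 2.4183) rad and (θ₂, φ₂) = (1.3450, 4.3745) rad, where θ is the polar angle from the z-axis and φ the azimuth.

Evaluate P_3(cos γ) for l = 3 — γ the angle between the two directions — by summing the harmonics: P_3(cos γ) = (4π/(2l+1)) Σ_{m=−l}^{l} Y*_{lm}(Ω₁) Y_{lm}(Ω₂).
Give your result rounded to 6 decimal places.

-0.076829

Addition theorem: P_3(cos γ) = (4π/7) Σ_m Y*_{lm}(Ω₁) Y_{lm}(Ω₂), m = −3…3:
  m=-3: Y*=(0.016866, 0.024701)  Y=(0.327841, -0.204231)  product (0.010574, 0.004654)
  m=-2: Y*=(0.019876, -0.159191)  Y=(-0.169570, -0.135945)  product (-0.025011, 0.024292)
  m=-1: Y*=(-0.315726, 0.278758)  Y=(0.078246, -0.222692)  product (0.037373, 0.092121)
  m=+0: Y*=(0.386008, -0.000000)  Y=(-0.229705, 0.000000)  product (-0.088668, 0.000000)
  m=+1: Y*=(0.315726, 0.278758)  Y=(-0.078246, -0.222692)  product (0.037373, -0.092121)
  m=+2: Y*=(0.019876, 0.159191)  Y=(-0.169570, 0.135945)  product (-0.025011, -0.024292)
  m=+3: Y*=(-0.016866, 0.024701)  Y=(-0.327841, -0.204231)  product (0.010574, -0.004654)
Accumulated sum (-0.042797, 0.000000); after 4π/(2l+1) scaling, (-0.076829, 0.000000) ⇒ P_3 = -0.076829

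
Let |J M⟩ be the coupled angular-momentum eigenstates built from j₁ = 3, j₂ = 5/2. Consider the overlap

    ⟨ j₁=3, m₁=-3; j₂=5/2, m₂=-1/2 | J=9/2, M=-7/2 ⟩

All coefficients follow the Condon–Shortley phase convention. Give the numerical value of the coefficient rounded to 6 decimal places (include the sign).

triangle: 1!·5!·4!/11! = 2880/39916800
(j±m)!: 0!·6!·2!·3!·1!·8! = 348364800
prefactor² = (2J+1)·Δ·N² = 2764800/11
  k=1: −1/(1!·0!·5!·1!·0!·3!) = -1/720
Σ = -1/720  ⇒  CG² = 2764800/11·(-1/720)² = 16/33
CG = −√(16/33) = -0.696311

−√(16/33) = -0.696311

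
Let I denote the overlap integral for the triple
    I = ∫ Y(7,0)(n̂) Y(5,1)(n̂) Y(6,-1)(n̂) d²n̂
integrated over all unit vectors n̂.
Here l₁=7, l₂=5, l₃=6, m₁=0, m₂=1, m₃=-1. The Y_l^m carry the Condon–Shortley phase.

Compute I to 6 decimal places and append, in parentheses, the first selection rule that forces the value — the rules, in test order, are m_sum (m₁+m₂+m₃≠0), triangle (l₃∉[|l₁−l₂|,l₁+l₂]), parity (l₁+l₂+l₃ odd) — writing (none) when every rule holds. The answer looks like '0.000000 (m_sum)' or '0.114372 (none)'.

Checks pass: Σm=0; 18 even; l₃=6∈[2,12].
(2·7+1)(2·5+1)(2·6+1) = 2145
Δ: 6! 8! 4! / 19! → 1/174594420
sum: t=1:−1/4147200 t=2:+1/207360 t=3:−1/82944 t=4:+1/207360 t=5:−1/4147200 = -1/345600
3j²(7 5 6; 0 0 0) = Δ·Π!·Σ² = 420/46189  (sign -1)
sum: t=2:+1/829440 t=3:−1/124416 t=4:+1/138240 t=5:−1/1036800 t=6:+1/87091200 = -1/1814400
3j²(7 5 6; 0 1 -1) = Δ·Π!·Σ² = 64/138567  (sign +1)
combine: 4πI² = 2145·420/46189·64/138567 = 134400/14919047
take √, sign -1: I = -0.02677467
No selection rule forces the value: the integral is nonzero (none).

-0.026775 (none)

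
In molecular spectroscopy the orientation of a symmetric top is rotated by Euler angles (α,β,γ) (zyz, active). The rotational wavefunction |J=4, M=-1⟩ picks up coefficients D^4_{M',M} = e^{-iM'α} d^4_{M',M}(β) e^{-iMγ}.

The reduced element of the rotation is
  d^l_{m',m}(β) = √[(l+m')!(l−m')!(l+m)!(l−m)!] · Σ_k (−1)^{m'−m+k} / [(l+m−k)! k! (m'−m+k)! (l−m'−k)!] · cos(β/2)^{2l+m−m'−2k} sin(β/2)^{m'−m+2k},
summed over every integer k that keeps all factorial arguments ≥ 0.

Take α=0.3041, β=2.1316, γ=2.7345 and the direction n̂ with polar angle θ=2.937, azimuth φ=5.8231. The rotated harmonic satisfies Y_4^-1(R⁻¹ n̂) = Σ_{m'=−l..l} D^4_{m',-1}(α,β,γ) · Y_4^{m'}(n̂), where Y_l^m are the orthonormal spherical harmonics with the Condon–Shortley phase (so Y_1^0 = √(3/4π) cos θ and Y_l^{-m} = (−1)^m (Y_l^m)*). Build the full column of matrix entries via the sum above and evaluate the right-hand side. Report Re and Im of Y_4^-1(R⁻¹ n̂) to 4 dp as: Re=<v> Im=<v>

Re=0.0200 Im=-0.0045

Need the full column D^4_{m',-1} for m'=−4..4 at α=0.3041, β=2.1316, γ=2.7345.
cos(β/2)=0.483804, sin(β/2)=0.875176
d^4_{-4,-1}: single k=3 term ⇒ +0.132962;  D = -0.091744-0.096239i
d^4_{-3,-1}: k∈[2..3] ⇒ +0.077961 -0.425187 = -0.347225;  D = +0.303848+0.168053i
d^4_{-2,-1}: k∈[1..3] ⇒ +0.023037 -0.376913 +0.822246 = +0.468369;  D = -0.458930-0.093559i
d^4_{-1,-1}: k∈[0..3] ⇒ +0.003002 -0.147333 +0.964233 -1.051750 = -0.231848;  D = +0.230620-0.023836i
d^4_{0,-1}: k∈[0..3] ⇒ -0.024283 +0.476761 -1.560101 +0.850851 = -0.256772;  D = +0.235788-0.101667i
d^4_{1,-1}: k∈[0..3] ⇒ +0.098222 -0.964233 +1.577625 -0.344163 = +0.367451;  D = -0.278375+0.239849i
d^4_{2,-1}: k∈[0..2] ⇒ -0.251275 +1.233368 -0.807188 = +0.174905;  D = -0.092240+0.148606i
d^4_{3,-1}: k∈[0..1] ⇒ +0.425187 -0.834801 = -0.409614;  D = +0.101897-0.396737i
d^4_{4,-1}: single k=0 term ⇒ -0.435092;  D = -0.022917-0.434488i
Y_4^{m'}(θ=2.937,φ=5.8231) and Σ D·Y over m':
  (-0.0917-0.0962i)·(-0.0002+0.0007i)  (+0.3038+0.1681i)·(-0.0019-0.0101i)  (-0.4589-0.0936i)·(+0.0478+0.0627i)  (+0.2306-0.0238i)·(-0.3129-0.1551i)  (+0.2358-0.1017i)·(+0.6779+0.0000i)  (-0.2784+0.2398i)·(+0.3129-0.1551i)  (-0.0922+0.1486i)·(+0.0478-0.0627i)  (+0.1019-0.3967i)·(+0.0019-0.0101i)  (-0.0229-0.4345i)·(-0.0002-0.0007i)
Y_4^-1(R⁻¹ n̂) = +0.020009-0.004518i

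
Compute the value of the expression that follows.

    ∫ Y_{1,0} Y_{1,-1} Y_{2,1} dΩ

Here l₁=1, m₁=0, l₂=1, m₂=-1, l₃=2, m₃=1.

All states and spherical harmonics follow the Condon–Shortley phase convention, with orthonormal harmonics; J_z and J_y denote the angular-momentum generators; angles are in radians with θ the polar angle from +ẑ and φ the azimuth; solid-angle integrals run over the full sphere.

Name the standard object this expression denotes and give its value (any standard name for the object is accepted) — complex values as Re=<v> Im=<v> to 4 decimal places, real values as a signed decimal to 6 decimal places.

This is a Gaunt coefficient — the integral of a triple product of spherical harmonics over the sphere.
Checks pass: Σm=0; 4 even; l₃=2∈[0,2].
(2·1+1)(2·1+1)(2·2+1) = 45
Δ: 0! 2! 2! / 5! → 1/30
sum: t=0:+1/1 = 1/1
3j²(1 1 2; 0 0 0) = Δ·Π!·Σ² = 2/15  (sign +1)
sum: t=0:+1/2 = 1/2
3j²(1 1 2; 0 -1 1) = Δ·Π!·Σ² = 1/10  (sign -1)
combine: 4πI² = 45·2/15·1/10 = 3/5
take √, sign -1: I = -0.21850969

Gaunt coefficient, -0.218510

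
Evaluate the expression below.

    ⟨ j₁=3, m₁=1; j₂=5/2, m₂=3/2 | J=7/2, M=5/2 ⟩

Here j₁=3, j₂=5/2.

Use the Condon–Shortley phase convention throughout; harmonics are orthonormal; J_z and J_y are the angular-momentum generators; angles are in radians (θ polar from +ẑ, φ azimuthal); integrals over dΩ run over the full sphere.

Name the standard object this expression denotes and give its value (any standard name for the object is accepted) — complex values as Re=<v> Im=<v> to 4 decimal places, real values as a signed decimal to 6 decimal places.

This is a Clebsch–Gordan (vector-coupling) coefficient.
triangle: 2!·4!·3!/10! = 288/3628800
(j±m)!: 4!·2!·4!·1!·6!·1! = 829440
prefactor² = (2J+1)·Δ·N² = 18432/35
  k=1: −1/(1!·1!·1!·3!·3!·0!) = -1/36
  k=2: +1/(2!·0!·0!·2!·4!·1!) = 1/96
Σ = -5/288  ⇒  CG² = 18432/35·(-5/288)² = 10/63
CG = −√(10/63) = -0.398410

Clebsch–Gordan coefficient, −√(10/63) ≈ -0.398410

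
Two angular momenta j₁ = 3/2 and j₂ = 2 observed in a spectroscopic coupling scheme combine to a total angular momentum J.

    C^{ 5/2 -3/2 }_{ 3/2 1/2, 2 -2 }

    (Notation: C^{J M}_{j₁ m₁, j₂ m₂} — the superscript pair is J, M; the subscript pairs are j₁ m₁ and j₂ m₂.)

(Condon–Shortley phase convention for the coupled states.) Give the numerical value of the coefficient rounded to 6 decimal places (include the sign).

triangle: 1!×2!×3!/7! = 12/5040
(j±m)!: 2!×1!×0!×4!×1!×4! = 1152
prefactor² = (2J+1)×Δ×N² = 576/35
  k=0: +1/(0!×1!×1!×0!×1!×3!) = 1/6
Σ = 1/6  ⇒  CG² = 576/35×(1/6)² = 16/35
CG = +√(16/35) = +0.676123

+0.676123  (= +√(16/35))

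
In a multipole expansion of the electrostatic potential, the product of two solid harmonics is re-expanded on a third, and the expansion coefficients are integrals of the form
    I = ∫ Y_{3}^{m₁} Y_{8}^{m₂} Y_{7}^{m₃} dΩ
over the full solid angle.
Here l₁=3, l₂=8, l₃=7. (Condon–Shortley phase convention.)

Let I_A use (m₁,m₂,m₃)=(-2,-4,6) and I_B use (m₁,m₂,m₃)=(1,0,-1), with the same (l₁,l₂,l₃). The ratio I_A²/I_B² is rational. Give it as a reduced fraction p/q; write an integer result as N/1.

34385/378

Same 3,8,7: normalisation and zero-m 3j drop out of the ratio.
A: Δ: 4! 2! 12! / 19! → 1/5290740; sum: t=3:−1/479001600 t=4:+1/11496038400 = -23/11496038400; 3j²(3 8 7; -2 -4 6) = Δ·Π!·Σ² = 529/81396  (sign +1)
B: Δ: 4! 2! 12! / 19! → 1/5290740; sum: t=0:+1/46448640 t=1:−1/3628800 t=2:+1/4147200 = -1/77414400; 3j²(3 8 7; 1 0 -1) = Δ·Π!·Σ² = 3/41990  (sign -1)
I_A²/I_B² = (529/81396)/(3/41990) = 34385/378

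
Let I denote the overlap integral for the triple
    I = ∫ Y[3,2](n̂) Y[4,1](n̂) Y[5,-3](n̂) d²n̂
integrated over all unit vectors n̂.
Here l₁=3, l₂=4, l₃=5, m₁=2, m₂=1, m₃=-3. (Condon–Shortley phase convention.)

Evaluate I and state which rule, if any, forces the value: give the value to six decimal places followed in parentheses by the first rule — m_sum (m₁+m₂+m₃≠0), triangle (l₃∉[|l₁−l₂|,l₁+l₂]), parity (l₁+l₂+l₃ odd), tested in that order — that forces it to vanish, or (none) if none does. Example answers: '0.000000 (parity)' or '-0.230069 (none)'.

m-sum 0 ✓  L=12 even ✓  1≤5≤7 ✓
Π(2lᵢ+1) = 7×9×11 = 693
triangle coeff Δ(3,4,5) = 1/180180
Σ_t [0,2]: t=0:+1/576 t=1:−1/144 t=2:+1/576 = -1/288
(3j)²=20/1001 [(3 4 5; 0 0 0)], sign=+1
Σ_t [0,1]: t=0:+1/1440 t=1:−1/1152 = -1/5760
(3j)²=1/858 [(3 4 5; 2 1 -3)], sign=-1
⇒ 4πI² = 30/1859
I = (-1)√(30/1859/(4π)) = -0.03583571
No selection rule forces the value: the integral is nonzero (none).

-0.035836 (none)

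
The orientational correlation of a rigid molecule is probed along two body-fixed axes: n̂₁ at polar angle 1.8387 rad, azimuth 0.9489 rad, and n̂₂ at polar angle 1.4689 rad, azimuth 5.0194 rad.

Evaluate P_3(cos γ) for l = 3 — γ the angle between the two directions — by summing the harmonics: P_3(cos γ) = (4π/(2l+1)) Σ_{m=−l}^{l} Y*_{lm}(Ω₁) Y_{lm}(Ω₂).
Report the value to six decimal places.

Term-by-term m-sum for l=3 (normalisation 4π/7 = 1.795196):
  m=-3: (-0.35800 + 0.10874j) × (-0.32706 - 0.24851j) = 0.14411 + 0.05340j  (running Σ = 0.14411 + 0.05340j)
  m=-2: (0.08081 - 0.23824j) × (-0.08409 + 0.05928j) = 0.00733 + 0.02482j  (running Σ = 0.15144 + 0.07822j)
  m=-1: (-0.11795 - 0.16456j) × (-0.09214 - 0.29062j) = -0.03696 + 0.04944j  (running Σ = 0.11448 + 0.12766j)
  m=0: (0.26174 + 0.00000j) × (-0.11191 + 0.00000j) = -0.02929 + 0.00000j  (running Σ = 0.08519 + 0.12766j)
  m=1: (0.11795 - 0.16456j) × (0.09214 - 0.29062j) = -0.03696 - 0.04944j  (running Σ = 0.04823 + 0.07822j)
  m=2: (0.08081 + 0.23824j) × (-0.08409 - 0.05928j) = 0.00733 - 0.02482j  (running Σ = 0.05556 + 0.05340j)
  m=3: (0.35800 + 0.10874j) × (0.32706 - 0.24851j) = 0.14411 - 0.05340j  (running Σ = 0.19967 - 0.00000j)
Total Σ_m = 0.19967 - 0.00000j. Multiply by 1.795196: 0.35845 - 0.00000j. P_3(cos γ) = 0.358452

0.358452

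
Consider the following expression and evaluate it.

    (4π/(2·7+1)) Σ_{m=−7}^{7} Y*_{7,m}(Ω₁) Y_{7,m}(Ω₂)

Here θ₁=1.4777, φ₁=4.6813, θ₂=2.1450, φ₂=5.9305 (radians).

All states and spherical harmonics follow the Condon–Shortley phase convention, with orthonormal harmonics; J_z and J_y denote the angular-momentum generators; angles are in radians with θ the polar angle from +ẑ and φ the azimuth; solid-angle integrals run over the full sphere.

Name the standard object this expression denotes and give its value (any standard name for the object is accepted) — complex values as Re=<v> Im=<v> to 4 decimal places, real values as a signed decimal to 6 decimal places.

Legendre polynomial (addition theorem), -0.294089

This sum is the spherical-harmonic addition theorem: it equals the Legendre polynomial P_l(cos γ) of the angle γ between the two directions.
Expand P_7 via completeness: Σ_{m} conj(Y_{7,m}) at Ω₁ times Y_{7,m} at Ω₂ —
  [-7]  conj(Y_{7,-7})(Ω₁) = 0.10473 + 0.47364j ; Y_{7,-7}(Ω₂) = -0.11504 + 0.09167j ; Δ = -0.05547 - 0.04489j
  [-6]  conj(Y_{7,-6})(Ω₁) = -0.16652 + 0.03143j ; Y_{7,-6}(Ω₂) = 0.18468 - 0.30441j ; Δ = -0.02119 + 0.05649j
  [-5]  conj(Y_{7,-5})(Ω₁) = 0.04934 + 0.31487j ; Y_{7,-5}(Ω₂) = -0.08311 + 0.42610j ; Δ = -0.13827 - 0.00514j
  [-4]  conj(Y_{7,-4})(Ω₁) = -0.19211 + 0.02401j ; Y_{7,-4}(Ω₂) = -0.02637 - 0.16338j ; Δ = 0.00899 + 0.03075j
  [-3]  conj(Y_{7,-3})(Ω₁) = 0.02482 + 0.26533j ; Y_{7,-3}(Ω₂) = -0.12930 - 0.22968j ; Δ = 0.05773 - 0.04001j
  [-2]  conj(Y_{7,-2})(Ω₁) = -0.20234 + 0.01260j ; Y_{7,-2}(Ω₂) = 0.22835 + 0.19445j ; Δ = -0.04865 - 0.03647j
  [-1]  conj(Y_{7,-1})(Ω₁) = 0.00765 + 0.24601j ; Y_{7,-1}(Ω₂) = 0.13890 + 0.05112j ; Δ = -0.01151 + 0.03456j
  [+0]  conj(Y_{7,0})(Ω₁) = -0.20522 + 0.00000j ; Y_{7,0}(Ω₂) = -0.32011 + 0.00000j ; Δ = 0.06569 + 0.00000j
  [+1]  conj(Y_{7,1})(Ω₁) = -0.00765 + 0.24601j ; Y_{7,1}(Ω₂) = -0.13890 + 0.05112j ; Δ = -0.01151 - 0.03456j
  [+2]  conj(Y_{7,2})(Ω₁) = -0.20234 - 0.01260j ; Y_{7,2}(Ω₂) = 0.22835 - 0.19445j ; Δ = -0.04865 + 0.03647j
  [+3]  conj(Y_{7,3})(Ω₁) = -0.02482 + 0.26533j ; Y_{7,3}(Ω₂) = 0.12930 - 0.22968j ; Δ = 0.05773 + 0.04001j
  [+4]  conj(Y_{7,4})(Ω₁) = -0.19211 - 0.02401j ; Y_{7,4}(Ω₂) = -0.02637 + 0.16338j ; Δ = 0.00899 - 0.03075j
  [+5]  conj(Y_{7,5})(Ω₁) = -0.04934 + 0.31487j ; Y_{7,5}(Ω₂) = 0.08311 + 0.42610j ; Δ = -0.13827 + 0.00514j
  [+6]  conj(Y_{7,6})(Ω₁) = -0.16652 - 0.03143j ; Y_{7,6}(Ω₂) = 0.18468 + 0.30441j ; Δ = -0.02119 - 0.05649j
  [+7]  conj(Y_{7,7})(Ω₁) = -0.10473 + 0.47364j ; Y_{7,7}(Ω₂) = 0.11504 + 0.09167j ; Δ = -0.05547 + 0.04489j
Accumulated sum -0.35104 + 0.00000j; after 4π/(2l+1) scaling, -0.29409 + 0.00000j ⇒ P_7 = -0.294089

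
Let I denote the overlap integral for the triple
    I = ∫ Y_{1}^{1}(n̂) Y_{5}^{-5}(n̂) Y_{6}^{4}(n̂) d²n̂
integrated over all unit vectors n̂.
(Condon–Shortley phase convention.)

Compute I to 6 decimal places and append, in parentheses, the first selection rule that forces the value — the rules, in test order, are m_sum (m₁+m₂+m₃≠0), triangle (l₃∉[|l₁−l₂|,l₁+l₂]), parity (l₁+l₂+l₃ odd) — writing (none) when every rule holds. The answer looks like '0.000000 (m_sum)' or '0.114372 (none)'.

0.040859 (none)

Checks pass: Σm=0; 12 even; l₃=6∈[4,6].
(2·1+1)(2·5+1)(2·6+1) = 429
Δ: 0! 2! 10! / 13! → 1/858
sum: t=0:+1/14400 = 1/14400
3j²(1 5 6; 0 0 0) = Δ·Π!·Σ² = 6/143  (sign +1)
sum: t=0:+1/7257600 = 1/7257600
3j²(1 5 6; 1 -5 4) = Δ·Π!·Σ² = 1/858  (sign +1)
combine: 4πI² = 429·6/143·1/858 = 3/143
take √, sign +1: I = 0.04085899
No selection rule forces the value: the integral is nonzero (none).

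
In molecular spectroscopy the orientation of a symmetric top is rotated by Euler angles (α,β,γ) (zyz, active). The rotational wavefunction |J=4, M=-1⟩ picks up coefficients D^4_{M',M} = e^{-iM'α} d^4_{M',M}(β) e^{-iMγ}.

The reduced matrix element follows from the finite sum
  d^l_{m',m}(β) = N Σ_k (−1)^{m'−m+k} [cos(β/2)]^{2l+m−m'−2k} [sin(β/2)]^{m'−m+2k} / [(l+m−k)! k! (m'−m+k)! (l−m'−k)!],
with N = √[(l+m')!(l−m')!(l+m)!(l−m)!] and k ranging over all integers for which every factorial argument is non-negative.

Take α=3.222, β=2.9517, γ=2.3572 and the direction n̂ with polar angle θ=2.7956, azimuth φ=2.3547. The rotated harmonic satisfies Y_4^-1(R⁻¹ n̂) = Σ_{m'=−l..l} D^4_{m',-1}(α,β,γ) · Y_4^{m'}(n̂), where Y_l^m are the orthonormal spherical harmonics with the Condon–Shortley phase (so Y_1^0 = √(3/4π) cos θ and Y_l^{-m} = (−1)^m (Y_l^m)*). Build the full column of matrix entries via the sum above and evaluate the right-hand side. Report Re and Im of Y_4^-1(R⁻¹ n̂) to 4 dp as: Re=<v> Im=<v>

Need the full column D^4_{m',-1} for m'=−4..4 at α=3.2220, β=2.9517, γ=2.3572.
cos(β/2)=0.094804, sin(β/2)=0.995496
d^4_{-4,-1}: single k=3 term ⇒ +0.000057;  D = -0.000051+0.000025i
d^4_{-3,-1}: k∈[2..3] ⇒ +0.000006 -0.001049 = -0.001044;  D = -0.000894+0.000539i
d^4_{-2,-1}: k∈[1..3] ⇒ +0.000000 -0.000160 +0.011781 = +0.011621;  D = -0.009434+0.006786i
d^4_{-1,-1}: k∈[0..3] ⇒ +0.000000 -0.000011 +0.002380 -0.087476 = -0.085107;  D = -0.064874+0.055086i
d^4_{0,-1}: k∈[0..3] ⇒ -0.000000 +0.000203 -0.022353 +0.410787 = +0.388637;  D = -0.275084+0.274531i
d^4_{1,-1}: k∈[0..3] ⇒ +0.000007 -0.002380 +0.131214 -0.964531 = -0.835690;  D = -0.542189+0.635931i
d^4_{2,-1}: k∈[0..2] ⇒ -0.000107 +0.017672 -0.389707 = -0.372142;  D = +0.217917-0.301665i
d^4_{3,-1}: k∈[0..1] ⇒ +0.001049 -0.069432 = -0.068382;  D = -0.035461+0.058469i
d^4_{4,-1}: single k=0 term ⇒ -0.006234;  D = +0.002794-0.005573i
Y_4^{m'}(θ=2.7956,φ=2.3547) and Σ D·Y over m':
  (-0.0001+0.0000i)·(-0.0059-0.0000i)  (-0.0009+0.0005i)·(-0.0326+0.0323i)  (-0.0094+0.0068i)·(-0.0006+0.1999i)  (-0.0649+0.0551i)·(+0.3405+0.3415i)  (-0.2751+0.2745i)·(+0.4086+0.0000i)  (-0.5422+0.6359i)·(-0.3405+0.3415i)  (+0.2179-0.3017i)·(-0.0006-0.1999i)  (-0.0355+0.0585i)·(+0.0326+0.0323i)  (+0.0028-0.0056i)·(-0.0059+0.0000i)
Y_4^-1(R⁻¹ n̂) = -0.250688-0.337404i

Re=-0.2507 Im=-0.3374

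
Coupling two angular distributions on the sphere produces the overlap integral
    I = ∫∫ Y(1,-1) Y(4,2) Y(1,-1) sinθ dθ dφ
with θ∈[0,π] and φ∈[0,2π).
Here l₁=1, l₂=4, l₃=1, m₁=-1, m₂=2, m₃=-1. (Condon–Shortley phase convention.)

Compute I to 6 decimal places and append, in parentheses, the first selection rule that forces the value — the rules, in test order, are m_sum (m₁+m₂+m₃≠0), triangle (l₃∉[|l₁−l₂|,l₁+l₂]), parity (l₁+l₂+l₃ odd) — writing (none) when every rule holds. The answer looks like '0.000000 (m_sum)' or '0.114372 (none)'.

triangle: need 3≤l₃≤5, have 1; I=0

0.000000 (triangle)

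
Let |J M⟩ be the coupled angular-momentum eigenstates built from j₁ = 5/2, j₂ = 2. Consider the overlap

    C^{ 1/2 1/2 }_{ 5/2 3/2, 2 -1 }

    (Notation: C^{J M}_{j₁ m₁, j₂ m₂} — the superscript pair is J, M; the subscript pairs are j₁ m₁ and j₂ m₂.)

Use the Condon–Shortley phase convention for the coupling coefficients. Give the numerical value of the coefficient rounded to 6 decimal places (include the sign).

-0.516398  (= −√(4/15))

j₁+j₂−J=4  J+j₁−j₂=1  J−j₁+j₂=0  j₁+j₂+J+1=6
(j₁±m₁, j₂±m₂, J±M) = (4,1,1,3,1,0)
P² = 48/5
sum k=1..1:
  [1] −1/6 = -1/6
S = -1/6
C² = P²·S² = 4/15 ; C = -0.516398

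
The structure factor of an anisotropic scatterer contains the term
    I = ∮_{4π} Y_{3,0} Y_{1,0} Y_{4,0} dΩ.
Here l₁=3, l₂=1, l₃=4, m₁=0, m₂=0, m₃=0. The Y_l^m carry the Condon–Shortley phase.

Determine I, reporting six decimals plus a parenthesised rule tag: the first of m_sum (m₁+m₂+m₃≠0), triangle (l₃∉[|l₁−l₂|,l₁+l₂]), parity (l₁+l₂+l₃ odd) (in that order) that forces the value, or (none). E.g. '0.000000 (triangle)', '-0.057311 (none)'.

Checks pass: Σm=0; 8 even; l₃=4∈[2,4].
(2·3+1)(2·1+1)(2·4+1) = 189
Δ: 0! 6! 2! / 9! → 1/252
sum: t=0:+1/36 = 1/36
3j²(3 1 4; 0 0 0) = Δ·Π!·Σ² = 4/63  (sign +1)
(m-triple is (0,0,0) — same symbol as above.)
combine: 4πI² = 189·4/63·4/63 = 16/21
take √, sign +1: I = 0.24623252
No selection rule forces the value: the integral is nonzero (none).

0.246233 (none)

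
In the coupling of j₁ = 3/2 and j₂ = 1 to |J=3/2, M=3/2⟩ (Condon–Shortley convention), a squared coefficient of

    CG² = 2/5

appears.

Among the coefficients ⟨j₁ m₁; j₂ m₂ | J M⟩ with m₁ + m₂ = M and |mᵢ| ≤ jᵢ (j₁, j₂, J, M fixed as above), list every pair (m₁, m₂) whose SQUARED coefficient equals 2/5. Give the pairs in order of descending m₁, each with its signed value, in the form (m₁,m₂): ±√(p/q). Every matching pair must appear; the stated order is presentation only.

Admissible pairs with m₁+m₂ = M = 3/2: (1/2,1), (3/2,0)
  (m₁,m₂)=(3/2,0): CG² = 3/5, CG = +√(3/5)
  (m₁,m₂)=(1/2,1): CG² = 2/5, CG = −√(2/5)   ← matches the target
Pairs with CG² = 2/5: (1/2,1): −√(2/5)

(1/2,1): −√(2/5)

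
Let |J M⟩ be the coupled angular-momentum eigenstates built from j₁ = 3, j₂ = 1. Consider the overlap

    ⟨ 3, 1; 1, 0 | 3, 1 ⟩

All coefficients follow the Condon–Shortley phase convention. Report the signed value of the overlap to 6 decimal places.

√[7·1!5!1!/8! · 4!2!1!1!4!2!] = √(48)
  +(−1)^0/∏(0,1,2,1,3,0)! = 1/12  (running 1/12)
  +(−1)^1/∏(1,0,1,0,4,1)! = -1/24  (running 1/24)
⟨..|..⟩ = √(48)·(1/24) = +0.288675

+√(1/12) = +0.288675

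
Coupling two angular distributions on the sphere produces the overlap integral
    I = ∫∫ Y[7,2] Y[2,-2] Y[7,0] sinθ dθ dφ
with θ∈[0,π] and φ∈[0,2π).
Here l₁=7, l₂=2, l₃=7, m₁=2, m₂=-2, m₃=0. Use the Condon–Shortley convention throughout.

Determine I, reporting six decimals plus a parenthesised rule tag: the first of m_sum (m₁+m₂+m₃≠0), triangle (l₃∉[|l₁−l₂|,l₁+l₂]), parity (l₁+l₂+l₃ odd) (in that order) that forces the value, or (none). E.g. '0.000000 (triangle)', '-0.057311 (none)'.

Checks pass: Σm=0; 16 even; l₃=7∈[5,9].
(2·7+1)(2·2+1)(2·7+1) = 1125
Δ: 2! 12! 2! / 17! → 1/185640
sum: t=0:+1/2419200 t=1:−1/518400 t=2:+1/2419200 = -1/907200
3j²(7 2 7; 0 0 0) = Δ·Π!·Σ² = 56/3315  (sign +1)
sum: t=0:+1/2419200 = 1/2419200
3j²(7 2 7; 2 -2 0) = Δ·Π!·Σ² = 27/1105  (sign -1)
combine: 4πI² = 1125·56/3315·27/1105 = 22680/48841
take √, sign -1: I = -0.19223140
No selection rule forces the value: the integral is nonzero (none).

-0.192231 (none)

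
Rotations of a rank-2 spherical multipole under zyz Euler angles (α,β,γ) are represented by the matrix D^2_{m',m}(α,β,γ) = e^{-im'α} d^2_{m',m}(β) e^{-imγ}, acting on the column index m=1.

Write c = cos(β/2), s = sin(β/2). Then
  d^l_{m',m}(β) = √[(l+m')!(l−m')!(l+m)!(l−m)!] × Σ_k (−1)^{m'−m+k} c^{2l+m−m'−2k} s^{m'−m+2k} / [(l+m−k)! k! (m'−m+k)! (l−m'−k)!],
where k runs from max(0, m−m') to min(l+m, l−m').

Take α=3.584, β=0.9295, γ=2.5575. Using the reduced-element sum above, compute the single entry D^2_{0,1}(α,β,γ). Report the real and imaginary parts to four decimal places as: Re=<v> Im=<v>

Re=-0.4898 Im=-0.3238

D^2_{0,1}(3.5840,0.9295,2.5575) = e^{-i·0·3.5840}·d^2_{0,1}(0.9295)·e^{-i·1·2.5575}. Compute d first:
c=cos(0.929500/2)=0.893934, s=sin(0.929500/2)=0.448199; N=√[2·2·6·1]=4.898979
Admissible k: 1..2 (factorial args all ≥0)
  k=1: (−1)^0·4.8990/(2)·0.8939^3·0.4482^1 = +0.784265
  k=2: (−1)^1·4.8990/(2)·0.8939^1·0.4482^3 = -0.197149
d^2_{0,1}(0.9295) = +0.784265 -0.197149 = +0.587116
Attach z-rotation phases: D = e^{-i(0)(3.5840)}·(+0.587116)·e^{-i(1)(2.5575)} = -0.489779-0.323761i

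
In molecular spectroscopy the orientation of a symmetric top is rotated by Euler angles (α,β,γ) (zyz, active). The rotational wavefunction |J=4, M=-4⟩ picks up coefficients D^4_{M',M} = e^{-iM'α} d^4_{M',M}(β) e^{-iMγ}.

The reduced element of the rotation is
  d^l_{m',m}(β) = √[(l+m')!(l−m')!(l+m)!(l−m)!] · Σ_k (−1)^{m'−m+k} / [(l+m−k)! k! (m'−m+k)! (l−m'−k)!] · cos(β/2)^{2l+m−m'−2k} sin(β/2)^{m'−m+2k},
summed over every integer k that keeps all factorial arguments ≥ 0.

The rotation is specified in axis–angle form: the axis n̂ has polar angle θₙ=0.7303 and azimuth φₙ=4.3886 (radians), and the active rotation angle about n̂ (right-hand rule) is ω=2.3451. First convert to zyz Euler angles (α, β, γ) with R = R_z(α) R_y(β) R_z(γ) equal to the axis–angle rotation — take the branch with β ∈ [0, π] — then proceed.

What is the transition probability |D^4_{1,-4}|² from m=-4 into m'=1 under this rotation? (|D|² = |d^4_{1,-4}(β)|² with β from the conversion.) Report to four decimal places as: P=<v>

P=0.1041

Axis–angle → zyz. n̂ = (sinθₙcosφₙ, sinθₙsinφₙ, cosθₙ) = (-0.212243, -0.632429, +0.744974), ω = 2.3451.
R = I cosω + sinω [n̂]ₓ + (1−cosω) n̂n̂ᵀ gives
  R = [-0.622674, -0.304504, -0.720801; +0.760672, -0.019588, -0.648841; +0.183456, -0.952309, +0.243825]
β = atan2(√(R₁₃²+R₂₃²), R₃₃) = 1.324488; α = atan2(R₂₃, R₁₃) mod 2π = 3.874500; γ = atan2(R₃₂, −R₃₁) mod 2π = 4.522078
Split into d^4_{1,-4}(β=1.3245) × two z-phases.
Half-angle: c=0.788614, s=0.614888. N=√(120·6·1·40320)=5387.986637
k∈{0} keeps every argument non-negative
  k=0: (−1)^5·5387.9866/(720)·0.7886^3·0.6149^5 = -0.322603
d^4_{1,-4}(1.3245) = -0.322603
|D^4_{1,-4}|² = |d^4_{1,-4}(β)|² = (-0.322603)² = 0.104073 (the z-rotation phases have unit modulus)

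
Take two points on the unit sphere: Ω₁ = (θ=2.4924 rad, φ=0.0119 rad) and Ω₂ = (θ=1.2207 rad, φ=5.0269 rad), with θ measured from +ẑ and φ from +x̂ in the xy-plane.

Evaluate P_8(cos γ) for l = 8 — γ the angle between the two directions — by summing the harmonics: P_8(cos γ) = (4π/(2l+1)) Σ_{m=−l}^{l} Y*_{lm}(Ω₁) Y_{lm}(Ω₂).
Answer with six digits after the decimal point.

Expand P_8 via completeness: Σ_{m} conj(Y_{8,m}) at Ω₁ times Y_{8,m} at Ω₂ —
  m=-8: (+0.009154+0.000874i) × (-0.253275-0.182929i) = -0.002159-0.001896i  (running Σ = -0.002159-0.001896i)
  m=-7: (-0.048299-0.004033i) × (-0.368507+0.269125i) = +0.018884-0.011512i  (running Σ = +0.016725-0.013408i)
  m=-6: (+0.156120+0.011166i) × (+0.061495+0.187912i) = +0.007502+0.030023i  (running Σ = +0.024228+0.016615i)
  m=-5: (-0.340309-0.020272i) × (-0.251980+0.000443i) = +0.085760+0.004957i  (running Σ = +0.109988+0.021572i)
  m=-4: (+0.481717+0.022947i) × (-0.093929+0.290475i) = -0.051913+0.137771i  (running Σ = +0.058075+0.159344i)
  m=-3: (-0.338702-0.012097i) × (-0.096715-0.070112i) = +0.031909+0.024917i  (running Σ = +0.089984+0.184261i)
  m=-2: (-0.129967-0.003094i) × (-0.261414+0.190209i) = +0.034564-0.023912i  (running Σ = +0.124548+0.160348i)
  m=-1: (+0.410959+0.004891i) × (-0.018423-0.056633i) = -0.007294-0.023364i  (running Σ = +0.117253+0.136984i)
  m=0: (+0.000544-0.000000i) × (-0.323894+0.000000i) = -0.000176+0.000000i  (running Σ = +0.117077+0.136984i)
  m=1: (-0.410959+0.004891i) × (+0.018423-0.056633i) = -0.007294+0.023364i  (running Σ = +0.109783+0.160348i)
  m=2: (-0.129967+0.003094i) × (-0.261414-0.190209i) = +0.034564+0.023912i  (running Σ = +0.144347+0.184261i)
  m=3: (+0.338702-0.012097i) × (+0.096715-0.070112i) = +0.031909-0.024917i  (running Σ = +0.176256+0.159344i)
  m=4: (+0.481717-0.022947i) × (-0.093929-0.290475i) = -0.051913-0.137771i  (running Σ = +0.124343+0.021572i)
  m=5: (+0.340309-0.020272i) × (+0.251980+0.000443i) = +0.085760-0.004957i  (running Σ = +0.210103+0.016615i)
  m=6: (+0.156120-0.011166i) × (+0.061495-0.187912i) = +0.007502-0.030023i  (running Σ = +0.217605-0.013408i)
  m=7: (+0.048299-0.004033i) × (+0.368507+0.269125i) = +0.018884+0.011512i  (running Σ = +0.236489-0.001896i)
  m=8: (+0.009154-0.000874i) × (-0.253275+0.182929i) = -0.002159+0.001896i  (running Σ = +0.234331+0.000000i)
Total Σ_m = +0.234331+0.000000i. Multiply by 0.739198: +0.173217+0.000000i. P_8(cos γ) = 0.173217

0.173217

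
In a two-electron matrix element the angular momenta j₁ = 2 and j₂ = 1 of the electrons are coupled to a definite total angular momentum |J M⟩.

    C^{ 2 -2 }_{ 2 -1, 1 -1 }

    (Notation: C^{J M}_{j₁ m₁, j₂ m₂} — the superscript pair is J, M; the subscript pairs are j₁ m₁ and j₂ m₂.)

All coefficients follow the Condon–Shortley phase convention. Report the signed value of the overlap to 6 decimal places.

√[5·1!3!1!/6! · 1!3!0!2!0!4!] = √(12)
  +(−1)^0/∏(0,1,3,0,0,1)! = 1/6  (running 1/6)
⟨..|..⟩ = √(12)·(1/6) = +0.577350

+√(1/3) = +0.577350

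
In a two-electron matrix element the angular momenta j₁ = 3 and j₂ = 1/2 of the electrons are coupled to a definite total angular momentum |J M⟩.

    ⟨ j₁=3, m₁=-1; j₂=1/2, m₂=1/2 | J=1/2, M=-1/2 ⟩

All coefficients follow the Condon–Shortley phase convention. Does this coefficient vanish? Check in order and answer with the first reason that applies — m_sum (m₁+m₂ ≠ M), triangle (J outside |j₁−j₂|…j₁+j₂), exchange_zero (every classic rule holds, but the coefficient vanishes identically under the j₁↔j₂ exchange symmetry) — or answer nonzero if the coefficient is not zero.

triangle

m-sum: m₁+m₂ = -1+1/2 = -1/2, M = -1/2  ✓
triangle: need |j₁−j₂| ≤ J ≤ j₁+j₂, i.e. J ∈ [5/2, 7/2]; J = 1/2 is outside ✗ ⇒ coefficient is 0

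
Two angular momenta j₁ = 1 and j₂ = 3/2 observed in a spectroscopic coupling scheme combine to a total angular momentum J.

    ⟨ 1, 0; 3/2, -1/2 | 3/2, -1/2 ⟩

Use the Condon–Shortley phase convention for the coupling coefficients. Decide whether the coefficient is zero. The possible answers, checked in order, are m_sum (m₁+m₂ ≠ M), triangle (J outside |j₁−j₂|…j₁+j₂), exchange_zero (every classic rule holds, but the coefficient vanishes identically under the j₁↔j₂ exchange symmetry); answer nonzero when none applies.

m-sum: m₁+m₂ = 0+(-1/2) = -1/2, M = -1/2  ✓
triangle: |j₁−j₂| = 1/2 ≤ J = 3/2 ≤ j₁+j₂ = 5/2  ✓
exchange: j₁≠j₂ or m₁≠m₂ — the exchange symmetry imposes no constraint here
value check: CG = +√(1/15) = +0.258199 ≠ 0

nonzero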